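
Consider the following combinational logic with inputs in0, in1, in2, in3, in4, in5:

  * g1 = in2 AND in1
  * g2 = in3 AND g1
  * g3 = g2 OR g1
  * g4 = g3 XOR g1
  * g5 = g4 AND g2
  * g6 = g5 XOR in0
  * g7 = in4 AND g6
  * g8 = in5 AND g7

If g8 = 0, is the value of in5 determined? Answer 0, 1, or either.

Both values of in5 occur among assignments with g8 = 0:
  in5=0: in0=0, in1=0, in2=0, in3=0, in4=0, in5=0
  in5=1: in0=0, in1=0, in2=0, in3=0, in4=0, in5=1

either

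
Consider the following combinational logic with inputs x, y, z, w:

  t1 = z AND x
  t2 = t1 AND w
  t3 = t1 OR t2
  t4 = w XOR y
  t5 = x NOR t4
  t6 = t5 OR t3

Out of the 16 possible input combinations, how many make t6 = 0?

8

t6 = t5 OR t3 must be 0, so both t5 = 0 and t3 = 0.
t5 = x NOR t4 must be 0, so at least one of x, t4 is 1.
t3 = t1 OR t2 must be 0, so both t1 = 0 and t2 = 0.
Enumerating the 16 input combinations, 8 give t6 = 0 and 8 give t6 = 1.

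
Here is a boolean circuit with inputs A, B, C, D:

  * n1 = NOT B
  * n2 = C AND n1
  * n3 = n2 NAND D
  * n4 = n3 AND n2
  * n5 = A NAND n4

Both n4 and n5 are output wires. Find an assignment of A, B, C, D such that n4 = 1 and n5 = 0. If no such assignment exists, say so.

A=1, B=0, C=1, D=0

Check with A=1, B=0, C=1, D=0:
n1 = NOT B = NOT 0 = 1
n2 = C AND n1 = 1 AND 1 = 1
n3 = n2 NAND D = 1 NAND 0 = 1
n4 = n3 AND n2 = 1 AND 1 = 1
n5 = A NAND n4 = 1 NAND 1 = 0
So n4 = 1 and n5 = 0.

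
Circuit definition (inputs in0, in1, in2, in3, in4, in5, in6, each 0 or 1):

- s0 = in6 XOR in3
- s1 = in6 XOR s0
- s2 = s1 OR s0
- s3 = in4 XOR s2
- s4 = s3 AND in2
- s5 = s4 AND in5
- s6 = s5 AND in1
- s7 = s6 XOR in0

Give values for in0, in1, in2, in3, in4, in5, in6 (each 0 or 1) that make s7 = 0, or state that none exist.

in0=0, in1=0, in2=0, in3=1, in4=0, in5=1, in6=0

Check with in0=0, in1=0, in2=0, in3=1, in4=0, in5=1, in6=0:
s0 = in6 XOR in3 = 0 XOR 1 = 1
s1 = in6 XOR s0 = 0 XOR 1 = 1
s2 = s1 OR s0 = 1 OR 1 = 1
s3 = in4 XOR s2 = 0 XOR 1 = 1
s4 = s3 AND in2 = 1 AND 0 = 0
s5 = s4 AND in5 = 0 AND 1 = 0
s6 = s5 AND in1 = 0 AND 0 = 0
s7 = s6 XOR in0 = 0 XOR 0 = 0
So s7 = 0 as required.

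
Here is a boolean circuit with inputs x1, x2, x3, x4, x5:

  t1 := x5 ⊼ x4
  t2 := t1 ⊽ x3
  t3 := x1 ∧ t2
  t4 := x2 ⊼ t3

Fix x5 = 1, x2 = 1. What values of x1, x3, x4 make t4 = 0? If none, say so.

x1=1, x3=0, x4=1

t4 = x2 ⊼ t3 must be 0, so both x2 = 1 and t3 = 1.
t3 = x1 ∧ t2 must be 1, so both x1 = 1 and t2 = 1.
Check with x5 = 1, x2 = 1 and x1=1, x3=0, x4=1:
t1 = x5 ⊼ x4 = 1 ⊼ 1 = 0
t2 = t1 ⊽ x3 = 0 ⊽ 0 = 1
t3 = x1 ∧ t2 = 1 ∧ 1 = 1
t4 = x2 ⊼ t3 = 1 ⊼ 1 = 0
So t4 = 0.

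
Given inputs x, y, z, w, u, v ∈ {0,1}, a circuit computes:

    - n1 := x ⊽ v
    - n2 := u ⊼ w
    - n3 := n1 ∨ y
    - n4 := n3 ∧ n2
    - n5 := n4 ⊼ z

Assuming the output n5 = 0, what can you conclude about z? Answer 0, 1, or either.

n5 = n4 ⊼ z must be 0, so both n4 = 1 and z = 1.
n4 = n3 ∧ n2 must be 1, so both n3 = 1 and n2 = 1.
n3 = n1 ∨ y must be 1, so at least one of n1, y is 1.
Every assignment with n5 = 0 has z = 1; there are 15 such assignment(s).

1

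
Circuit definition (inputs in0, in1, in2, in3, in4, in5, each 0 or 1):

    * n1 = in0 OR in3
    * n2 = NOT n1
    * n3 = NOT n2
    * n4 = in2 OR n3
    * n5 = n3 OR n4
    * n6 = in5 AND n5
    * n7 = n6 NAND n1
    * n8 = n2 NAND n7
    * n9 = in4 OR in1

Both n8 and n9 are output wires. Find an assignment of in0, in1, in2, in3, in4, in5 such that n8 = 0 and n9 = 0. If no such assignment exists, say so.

Check with in0=0 in1=0 in2=1 in3=0 in4=0 in5=0:
n1 = in0 OR in3 = 0 OR 0 = 0
n2 = NOT n1 = NOT 0 = 1
n3 = NOT n2 = NOT 1 = 0
n4 = in2 OR n3 = 1 OR 0 = 1
n5 = n3 OR n4 = 0 OR 1 = 1
n6 = in5 AND n5 = 0 AND 1 = 0
n7 = n6 NAND n1 = 0 NAND 0 = 1
n8 = n2 NAND n7 = 1 NAND 1 = 0
n9 = in4 OR in1 = 0 OR 0 = 0
So n8 = 0 and n9 = 0.

in0=0 in1=0 in2=1 in3=0 in4=0 in5=0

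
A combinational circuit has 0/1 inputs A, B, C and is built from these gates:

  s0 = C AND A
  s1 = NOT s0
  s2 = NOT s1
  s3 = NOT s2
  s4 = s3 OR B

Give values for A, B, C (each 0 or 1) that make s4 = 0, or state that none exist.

s4 = s3 OR B must be 0, so both s3 = 0 and B = 0.
Check with A=1, B=0, C=1:
s0 = C AND A = 1 AND 1 = 1
s1 = NOT s0 = NOT 1 = 0
s2 = NOT s1 = NOT 0 = 1
s3 = NOT s2 = NOT 1 = 0
s4 = s3 OR B = 0 OR 0 = 0
So s4 = 0 as required.

A=1, B=0, C=1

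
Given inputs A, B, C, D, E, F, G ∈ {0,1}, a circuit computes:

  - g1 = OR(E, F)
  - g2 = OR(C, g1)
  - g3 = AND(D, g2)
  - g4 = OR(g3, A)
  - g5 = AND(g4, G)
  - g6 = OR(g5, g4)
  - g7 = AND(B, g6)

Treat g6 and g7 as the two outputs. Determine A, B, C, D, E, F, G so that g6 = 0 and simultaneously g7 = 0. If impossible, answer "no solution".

A=0, B=0, C=0, D=0, E=1, F=0, G=1

Check with A=0, B=0, C=0, D=0, E=1, F=0, G=1:
g1 = OR(E, F) = OR(1, 0) = 1
g2 = OR(C, g1) = OR(0, 1) = 1
g3 = AND(D, g2) = AND(0, 1) = 0
g4 = OR(g3, A) = OR(0, 0) = 0
g5 = AND(g4, G) = AND(0, 1) = 0
g6 = OR(g5, g4) = OR(0, 0) = 0
g7 = AND(B, g6) = AND(0, 0) = 0
So g6 = 0 and g7 = 0.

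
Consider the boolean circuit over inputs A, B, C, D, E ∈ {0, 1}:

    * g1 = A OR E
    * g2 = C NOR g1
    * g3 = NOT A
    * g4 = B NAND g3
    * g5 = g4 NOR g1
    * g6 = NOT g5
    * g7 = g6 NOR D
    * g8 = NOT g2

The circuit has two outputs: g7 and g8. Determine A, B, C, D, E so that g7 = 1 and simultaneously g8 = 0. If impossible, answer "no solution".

A=0, B=1, C=0, D=0, E=0

Check with A=0, B=1, C=0, D=0, E=0:
g1 = A OR E = 0 OR 0 = 0
g2 = C NOR g1 = 0 NOR 0 = 1
g3 = NOT A = NOT 0 = 1
g4 = B NAND g3 = 1 NAND 1 = 0
g5 = g4 NOR g1 = 0 NOR 0 = 1
g6 = NOT g5 = NOT 1 = 0
g7 = g6 NOR D = 0 NOR 0 = 1
g8 = NOT g2 = NOT 1 = 0
So g7 = 1 and g8 = 0.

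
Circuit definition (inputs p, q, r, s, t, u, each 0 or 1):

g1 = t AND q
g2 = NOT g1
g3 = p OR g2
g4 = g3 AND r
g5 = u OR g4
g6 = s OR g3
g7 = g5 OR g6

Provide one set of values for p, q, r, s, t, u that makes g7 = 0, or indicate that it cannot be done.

g7 = g5 OR g6 must be 0, so both g5 = 0 and g6 = 0.
g5 = u OR g4 must be 0, so both u = 0 and g4 = 0.
Check with p=0, q=1, r=0, s=0, t=1, u=0:
g1 = t AND q = 1 AND 1 = 1
g2 = NOT g1 = NOT 1 = 0
g3 = p OR g2 = 0 OR 0 = 0
g4 = g3 AND r = 0 AND 0 = 0
g5 = u OR g4 = 0 OR 0 = 0
g6 = s OR g3 = 0 OR 0 = 0
g7 = g5 OR g6 = 0 OR 0 = 0
So g7 = 0 as required.

p=0, q=1, r=0, s=0, t=1, u=0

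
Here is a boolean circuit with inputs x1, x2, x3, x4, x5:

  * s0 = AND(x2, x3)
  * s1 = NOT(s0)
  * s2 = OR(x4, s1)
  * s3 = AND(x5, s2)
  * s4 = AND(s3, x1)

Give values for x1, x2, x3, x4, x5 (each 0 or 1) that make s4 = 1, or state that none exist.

x1=1, x2=1, x3=0, x4=1, x5=1

s4 = AND(s3, x1) must be 1, so both s3 = 1 and x1 = 1.
Check with x1=1, x2=1, x3=0, x4=1, x5=1:
s0 = AND(x2, x3) = AND(1, 0) = 0
s1 = NOT(s0) = NOT 0 = 1
s2 = OR(x4, s1) = OR(1, 1) = 1
s3 = AND(x5, s2) = AND(1, 1) = 1
s4 = AND(s3, x1) = AND(1, 1) = 1
So s4 = 1 as required.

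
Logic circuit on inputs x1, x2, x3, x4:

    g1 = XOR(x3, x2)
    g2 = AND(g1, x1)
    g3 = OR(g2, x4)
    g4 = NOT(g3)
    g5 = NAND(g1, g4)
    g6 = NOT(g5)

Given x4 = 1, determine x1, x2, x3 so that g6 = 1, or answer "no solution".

With x4 = 1 fixed, none of the 8 settings of x1, x2, x3 give g6 = 1.
For example, with x1=0, x2=1, x3=0:
g1 = XOR(x3, x2) = XOR(0, 1) = 1
g2 = AND(g1, x1) = AND(1, 0) = 0
g3 = OR(g2, x4) = OR(0, 1) = 1
g4 = NOT(g3) = NOT 1 = 0
g5 = NAND(g1, g4) = NAND(1, 0) = 1
g6 = NOT(g5) = NOT 1 = 0
giving g6 = 0 ≠ 1.

no solution exists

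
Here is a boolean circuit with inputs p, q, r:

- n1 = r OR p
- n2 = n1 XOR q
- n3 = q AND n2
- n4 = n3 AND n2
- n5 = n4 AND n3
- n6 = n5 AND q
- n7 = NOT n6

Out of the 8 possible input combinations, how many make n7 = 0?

n7 = NOT n6 must be 0, so n6 = 1.
n6 = n5 AND q must be 1, so both n5 = 1 and q = 1.
Enumerating the 8 input combinations, 1 give n7 = 0 and 7 give n7 = 1.

1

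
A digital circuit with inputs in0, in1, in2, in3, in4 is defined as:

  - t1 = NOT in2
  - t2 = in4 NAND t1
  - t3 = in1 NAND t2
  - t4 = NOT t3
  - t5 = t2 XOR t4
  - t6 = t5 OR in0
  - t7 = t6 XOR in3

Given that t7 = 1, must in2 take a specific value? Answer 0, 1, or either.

either

Both values of in2 occur among assignments with t7 = 1:
  in2=0: in0=0, in1=0, in2=0, in3=0, in4=0
  in2=1: in0=0, in1=0, in2=1, in3=0, in4=0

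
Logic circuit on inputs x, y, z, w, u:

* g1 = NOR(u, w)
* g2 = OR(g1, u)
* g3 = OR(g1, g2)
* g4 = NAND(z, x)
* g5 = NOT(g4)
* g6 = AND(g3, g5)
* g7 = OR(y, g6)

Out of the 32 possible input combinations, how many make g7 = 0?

g7 = OR(y, g6) must be 0, so both y = 0 and g6 = 0.
g6 = AND(g3, g5) must be 0, so at least one of g3, g5 is 0.
Enumerating the 32 input combinations, 13 give g7 = 0 and 19 give g7 = 1.

13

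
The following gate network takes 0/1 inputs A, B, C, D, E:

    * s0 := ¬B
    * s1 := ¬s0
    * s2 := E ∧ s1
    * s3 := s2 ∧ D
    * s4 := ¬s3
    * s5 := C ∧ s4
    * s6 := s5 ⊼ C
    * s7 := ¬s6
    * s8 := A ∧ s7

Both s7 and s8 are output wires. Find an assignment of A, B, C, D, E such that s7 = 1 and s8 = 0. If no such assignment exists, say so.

A=0 B=1 C=1 D=0 E=1

Check with A=0 B=1 C=1 D=0 E=1:
s0 = ¬B = ¬1 = 0
s1 = ¬s0 = ¬0 = 1
s2 = E ∧ s1 = 1 ∧ 1 = 1
s3 = s2 ∧ D = 1 ∧ 0 = 0
s4 = ¬s3 = ¬0 = 1
s5 = C ∧ s4 = 1 ∧ 1 = 1
s6 = s5 ⊼ C = 1 ⊼ 1 = 0
s7 = ¬s6 = ¬0 = 1
s8 = A ∧ s7 = 0 ∧ 1 = 0
So s7 = 1 and s8 = 0.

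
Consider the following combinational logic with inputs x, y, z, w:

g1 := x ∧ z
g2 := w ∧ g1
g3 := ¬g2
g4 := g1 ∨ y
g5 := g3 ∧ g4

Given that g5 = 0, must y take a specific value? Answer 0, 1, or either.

Both values of y occur among assignments with g5 = 0:
  y=0: x=0, y=0, z=0, w=0
  y=1: x=1, y=1, z=1, w=1

either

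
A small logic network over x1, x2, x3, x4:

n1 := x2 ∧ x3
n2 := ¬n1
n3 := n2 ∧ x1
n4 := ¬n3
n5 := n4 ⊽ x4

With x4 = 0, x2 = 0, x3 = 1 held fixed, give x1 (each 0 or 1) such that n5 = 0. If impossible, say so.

n5 = n4 ⊽ x4 must be 0, so at least one of n4, x4 is 1.
Check with x4 = 0, x2 = 0, x3 = 1 and x1=0:
n1 = x2 ∧ x3 = 0 ∧ 1 = 0
n2 = ¬n1 = ¬0 = 1
n3 = n2 ∧ x1 = 1 ∧ 0 = 0
n4 = ¬n3 = ¬0 = 1
n5 = n4 ⊽ x4 = 1 ⊽ 0 = 0
So n5 = 0.

x1=0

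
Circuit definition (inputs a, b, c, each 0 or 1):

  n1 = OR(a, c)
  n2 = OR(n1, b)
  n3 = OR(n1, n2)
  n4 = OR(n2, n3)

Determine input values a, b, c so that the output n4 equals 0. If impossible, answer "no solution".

a=0, b=0, c=0

n4 = OR(n2, n3) must be 0, so both n2 = 0 and n3 = 0.
n2 = OR(n1, b) must be 0, so both n1 = 0 and b = 0.
Check with a=0, b=0, c=0:
n1 = OR(a, c) = OR(0, 0) = 0
n2 = OR(n1, b) = OR(0, 0) = 0
n3 = OR(n1, n2) = OR(0, 0) = 0
n4 = OR(n2, n3) = OR(0, 0) = 0
So n4 = 0 as required.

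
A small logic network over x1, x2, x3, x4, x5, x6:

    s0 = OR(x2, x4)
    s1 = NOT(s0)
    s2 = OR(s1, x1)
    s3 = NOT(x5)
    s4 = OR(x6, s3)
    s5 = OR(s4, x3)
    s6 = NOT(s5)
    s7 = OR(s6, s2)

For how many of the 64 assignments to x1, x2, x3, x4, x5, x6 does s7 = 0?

21

s7 = OR(s6, s2) must be 0, so both s6 = 0 and s2 = 0.
s6 = NOT(s5) must be 0, so s5 = 1.
Enumerating the 64 input combinations, 21 give s7 = 0 and 43 give s7 = 1.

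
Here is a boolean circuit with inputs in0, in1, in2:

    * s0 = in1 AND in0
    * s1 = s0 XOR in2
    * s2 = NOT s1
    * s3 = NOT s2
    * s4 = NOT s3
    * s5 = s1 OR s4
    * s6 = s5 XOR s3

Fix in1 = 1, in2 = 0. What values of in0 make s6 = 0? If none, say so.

s6 = s5 XOR s3 must be 0, so s5 and s3 are equal.
Check with in1 = 1, in2 = 0 and in0=1:
s0 = in1 AND in0 = 1 AND 1 = 1
s1 = s0 XOR in2 = 1 XOR 0 = 1
s2 = NOT s1 = NOT 1 = 0
s3 = NOT s2 = NOT 0 = 1
s4 = NOT s3 = NOT 1 = 0
s5 = s1 OR s4 = 1 OR 0 = 1
s6 = s5 XOR s3 = 1 XOR 1 = 0
So s6 = 0.

in0=1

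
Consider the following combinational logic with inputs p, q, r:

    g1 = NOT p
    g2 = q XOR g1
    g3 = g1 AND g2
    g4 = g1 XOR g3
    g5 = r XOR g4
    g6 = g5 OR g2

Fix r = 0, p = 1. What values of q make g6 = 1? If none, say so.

q=1

Check with r = 0, p = 1 and q=1:
g1 = NOT p = NOT 1 = 0
g2 = q XOR g1 = 1 XOR 0 = 1
g3 = g1 AND g2 = 0 AND 1 = 0
g4 = g1 XOR g3 = 0 XOR 0 = 0
g5 = r XOR g4 = 0 XOR 0 = 0
g6 = g5 OR g2 = 0 OR 1 = 1
So g6 = 1.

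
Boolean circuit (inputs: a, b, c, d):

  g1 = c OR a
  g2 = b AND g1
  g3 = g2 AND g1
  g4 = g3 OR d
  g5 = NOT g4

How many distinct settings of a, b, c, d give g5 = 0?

g5 = NOT g4 must be 0, so g4 = 1.
g4 = g3 OR d must be 1, so at least one of g3, d is 1.
Enumerating the 16 input combinations, 11 give g5 = 0 and 5 give g5 = 1.

11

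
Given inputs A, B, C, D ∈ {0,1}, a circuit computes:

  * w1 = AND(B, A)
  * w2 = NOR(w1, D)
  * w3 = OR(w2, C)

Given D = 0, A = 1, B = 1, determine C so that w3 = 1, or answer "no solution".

w3 = OR(w2, C) must be 1, so at least one of w2, C is 1.
Check with D = 0, A = 1, B = 1 and C=1:
w1 = AND(B, A) = AND(1, 1) = 1
w2 = NOR(w1, D) = NOR(1, 0) = 0
w3 = OR(w2, C) = OR(0, 1) = 1
So w3 = 1.

C=1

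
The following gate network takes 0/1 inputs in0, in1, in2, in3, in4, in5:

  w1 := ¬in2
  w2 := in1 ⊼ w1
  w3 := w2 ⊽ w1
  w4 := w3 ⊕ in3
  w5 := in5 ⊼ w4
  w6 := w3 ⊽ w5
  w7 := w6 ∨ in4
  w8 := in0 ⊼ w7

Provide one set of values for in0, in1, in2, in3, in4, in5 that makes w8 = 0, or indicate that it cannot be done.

in0=1, in1=1, in2=0, in3=1, in4=1, in5=0

w8 = in0 ⊼ w7 must be 0, so both in0 = 1 and w7 = 1.
Check with in0=1, in1=1, in2=0, in3=1, in4=1, in5=0:
w1 = ¬in2 = ¬0 = 1
w2 = in1 ⊼ w1 = 1 ⊼ 1 = 0
w3 = w2 ⊽ w1 = 0 ⊽ 1 = 0
w4 = w3 ⊕ in3 = 0 ⊕ 1 = 1
w5 = in5 ⊼ w4 = 0 ⊼ 1 = 1
w6 = w3 ⊽ w5 = 0 ⊽ 1 = 0
w7 = w6 ∨ in4 = 0 ∨ 1 = 1
w8 = in0 ⊼ w7 = 1 ⊼ 1 = 0
So w8 = 0 as required.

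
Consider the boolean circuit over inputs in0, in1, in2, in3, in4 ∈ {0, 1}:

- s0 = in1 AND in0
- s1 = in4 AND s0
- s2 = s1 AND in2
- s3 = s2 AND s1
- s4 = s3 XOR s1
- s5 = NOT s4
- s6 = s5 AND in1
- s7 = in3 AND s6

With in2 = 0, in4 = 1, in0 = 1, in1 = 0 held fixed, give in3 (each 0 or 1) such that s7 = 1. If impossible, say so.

no solution exists

With in2 = 0, in4 = 1, in0 = 1, in1 = 0 fixed, none of the 2 settings of in3 give s7 = 1.
For example, with in3=0:
s0 = in1 AND in0 = 0 AND 1 = 0
s1 = in4 AND s0 = 1 AND 0 = 0
s2 = s1 AND in2 = 0 AND 0 = 0
s3 = s2 AND s1 = 0 AND 0 = 0
s4 = s3 XOR s1 = 0 XOR 0 = 0
s5 = NOT s4 = NOT 0 = 1
s6 = s5 AND in1 = 1 AND 0 = 0
s7 = in3 AND s6 = 0 AND 0 = 0
giving s7 = 0 ≠ 1.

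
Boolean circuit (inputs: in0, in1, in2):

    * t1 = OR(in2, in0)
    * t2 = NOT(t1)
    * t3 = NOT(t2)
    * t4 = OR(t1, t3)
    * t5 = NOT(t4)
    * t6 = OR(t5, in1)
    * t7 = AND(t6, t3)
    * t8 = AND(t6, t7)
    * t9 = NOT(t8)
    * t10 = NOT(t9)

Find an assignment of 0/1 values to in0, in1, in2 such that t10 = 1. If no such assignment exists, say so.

in0=1, in1=1, in2=0

t10 = NOT(t9) must be 1, so t9 = 0.
Check with in0=1, in1=1, in2=0:
t1 = OR(in2, in0) = OR(0, 1) = 1
t2 = NOT(t1) = NOT 1 = 0
t3 = NOT(t2) = NOT 0 = 1
t4 = OR(t1, t3) = OR(1, 1) = 1
t5 = NOT(t4) = NOT 1 = 0
t6 = OR(t5, in1) = OR(0, 1) = 1
t7 = AND(t6, t3) = AND(1, 1) = 1
t8 = AND(t6, t7) = AND(1, 1) = 1
t9 = NOT(t8) = NOT 1 = 0
t10 = NOT(t9) = NOT 0 = 1
So t10 = 1 as required.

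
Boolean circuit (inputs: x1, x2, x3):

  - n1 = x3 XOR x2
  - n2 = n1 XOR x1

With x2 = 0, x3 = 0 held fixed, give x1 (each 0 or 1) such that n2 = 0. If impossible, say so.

Check with x2 = 0, x3 = 0 and x1=0:
n1 = x3 XOR x2 = 0 XOR 0 = 0
n2 = n1 XOR x1 = 0 XOR 0 = 0
So n2 = 0.

x1=0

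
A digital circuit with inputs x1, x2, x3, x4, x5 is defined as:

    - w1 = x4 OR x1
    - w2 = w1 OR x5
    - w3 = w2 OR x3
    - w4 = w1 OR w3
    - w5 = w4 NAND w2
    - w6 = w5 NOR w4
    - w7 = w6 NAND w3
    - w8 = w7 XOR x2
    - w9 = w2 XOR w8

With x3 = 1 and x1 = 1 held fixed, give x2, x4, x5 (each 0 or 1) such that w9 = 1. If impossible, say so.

w9 = w2 XOR w8 must be 1, so w2 and w8 differ.
Check with x3 = 1 and x1 = 1 and x2=1, x4=1, x5=0:
w1 = x4 OR x1 = 1 OR 1 = 1
w2 = w1 OR x5 = 1 OR 0 = 1
w3 = w2 OR x3 = 1 OR 1 = 1
w4 = w1 OR w3 = 1 OR 1 = 1
w5 = w4 NAND w2 = 1 NAND 1 = 0
w6 = w5 NOR w4 = 0 NOR 1 = 0
w7 = w6 NAND w3 = 0 NAND 1 = 1
w8 = w7 XOR x2 = 1 XOR 1 = 0
w9 = w2 XOR w8 = 1 XOR 0 = 1
So w9 = 1.

x2=1, x4=1, x5=0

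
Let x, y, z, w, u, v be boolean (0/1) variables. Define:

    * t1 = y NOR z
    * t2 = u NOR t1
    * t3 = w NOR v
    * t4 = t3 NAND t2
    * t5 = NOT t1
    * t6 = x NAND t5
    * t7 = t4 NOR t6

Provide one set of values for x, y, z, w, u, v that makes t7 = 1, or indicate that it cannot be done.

Check with x=1, y=1, z=0, w=0, u=0, v=0:
t1 = y NOR z = 1 NOR 0 = 0
t2 = u NOR t1 = 0 NOR 0 = 1
t3 = w NOR v = 0 NOR 0 = 1
t4 = t3 NAND t2 = 1 NAND 1 = 0
t5 = NOT t1 = NOT 0 = 1
t6 = x NAND t5 = 1 NAND 1 = 0
t7 = t4 NOR t6 = 0 NOR 0 = 1
So t7 = 1 as required.

x=1, y=1, z=0, w=0, u=0, v=0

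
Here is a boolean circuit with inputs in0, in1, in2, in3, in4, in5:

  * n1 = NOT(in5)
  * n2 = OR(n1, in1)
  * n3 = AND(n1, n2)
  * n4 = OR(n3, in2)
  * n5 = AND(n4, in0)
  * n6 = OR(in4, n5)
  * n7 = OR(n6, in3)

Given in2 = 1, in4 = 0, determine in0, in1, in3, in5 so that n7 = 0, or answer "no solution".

Check with in2 = 1, in4 = 0 and in0=0, in1=1, in3=0, in5=0:
n1 = NOT(in5) = NOT 0 = 1
n2 = OR(n1, in1) = OR(1, 1) = 1
n3 = AND(n1, n2) = AND(1, 1) = 1
n4 = OR(n3, in2) = OR(1, 1) = 1
n5 = AND(n4, in0) = AND(1, 0) = 0
n6 = OR(in4, n5) = OR(0, 0) = 0
n7 = OR(n6, in3) = OR(0, 0) = 0
So n7 = 0.

in0=0, in1=1, in3=0, in5=0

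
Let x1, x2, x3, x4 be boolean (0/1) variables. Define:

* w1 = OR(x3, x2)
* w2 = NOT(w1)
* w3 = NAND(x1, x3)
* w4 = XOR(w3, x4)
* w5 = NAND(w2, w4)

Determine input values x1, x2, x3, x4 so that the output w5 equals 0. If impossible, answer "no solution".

x1=0, x2=0, x3=0, x4=0

Check with x1=0, x2=0, x3=0, x4=0:
w1 = OR(x3, x2) = OR(0, 0) = 0
w2 = NOT(w1) = NOT 0 = 1
w3 = NAND(x1, x3) = NAND(0, 0) = 1
w4 = XOR(w3, x4) = XOR(1, 0) = 1
w5 = NAND(w2, w4) = NAND(1, 1) = 0
So w5 = 0 as required.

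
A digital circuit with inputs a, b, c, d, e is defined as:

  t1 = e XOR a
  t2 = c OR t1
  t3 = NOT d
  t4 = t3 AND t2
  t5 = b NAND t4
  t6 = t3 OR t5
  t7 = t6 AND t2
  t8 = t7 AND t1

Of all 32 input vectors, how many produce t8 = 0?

16

t8 = t7 AND t1 must be 0, so at least one of t7, t1 is 0.
Enumerating the 32 input combinations, 16 give t8 = 0 and 16 give t8 = 1.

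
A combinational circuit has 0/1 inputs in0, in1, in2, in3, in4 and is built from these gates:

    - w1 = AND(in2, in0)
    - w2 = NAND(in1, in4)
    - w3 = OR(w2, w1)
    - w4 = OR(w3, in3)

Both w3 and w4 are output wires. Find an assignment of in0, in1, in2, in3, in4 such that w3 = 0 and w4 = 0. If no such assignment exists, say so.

in0=1, in1=1, in2=0, in3=0, in4=1

Check with in0=1, in1=1, in2=0, in3=0, in4=1:
w1 = AND(in2, in0) = AND(0, 1) = 0
w2 = NAND(in1, in4) = NAND(1, 1) = 0
w3 = OR(w2, w1) = OR(0, 0) = 0
w4 = OR(w3, in3) = OR(0, 0) = 0
So w3 = 0 and w4 = 0.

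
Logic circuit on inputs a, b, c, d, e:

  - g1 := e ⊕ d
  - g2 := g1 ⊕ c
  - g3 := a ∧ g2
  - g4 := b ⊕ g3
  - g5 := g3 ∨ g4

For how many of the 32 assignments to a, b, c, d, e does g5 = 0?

12

g5 = g3 ∨ g4 must be 0, so both g3 = 0 and g4 = 0.
g3 = a ∧ g2 must be 0, so at least one of a, g2 is 0.
Enumerating the 32 input combinations, 12 give g5 = 0 and 20 give g5 = 1.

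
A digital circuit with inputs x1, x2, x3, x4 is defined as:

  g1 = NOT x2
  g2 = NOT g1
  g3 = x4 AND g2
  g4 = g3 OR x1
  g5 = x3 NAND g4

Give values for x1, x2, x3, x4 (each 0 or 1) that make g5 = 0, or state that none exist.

g5 = x3 NAND g4 must be 0, so both x3 = 1 and g4 = 1.
g4 = g3 OR x1 must be 1, so at least one of g3, x1 is 1.
Check with x1=1 x2=0 x3=1 x4=1:
g1 = NOT x2 = NOT 0 = 1
g2 = NOT g1 = NOT 1 = 0
g3 = x4 AND g2 = 1 AND 0 = 0
g4 = g3 OR x1 = 0 OR 1 = 1
g5 = x3 NAND g4 = 1 NAND 1 = 0
So g5 = 0 as required.

x1=1 x2=0 x3=1 x4=1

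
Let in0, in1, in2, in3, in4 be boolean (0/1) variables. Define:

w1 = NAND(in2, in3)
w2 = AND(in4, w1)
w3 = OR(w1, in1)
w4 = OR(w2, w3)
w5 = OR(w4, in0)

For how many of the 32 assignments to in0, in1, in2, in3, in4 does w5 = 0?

w5 = OR(w4, in0) must be 0, so both w4 = 0 and in0 = 0.
w4 = OR(w2, w3) must be 0, so both w2 = 0 and w3 = 0.
w2 = AND(in4, w1) must be 0, so at least one of in4, w1 is 0.
Satisfying assignments:
  in0=0, in1=0, in2=1, in3=1, in4=0
  in0=0, in1=0, in2=1, in3=1, in4=1

2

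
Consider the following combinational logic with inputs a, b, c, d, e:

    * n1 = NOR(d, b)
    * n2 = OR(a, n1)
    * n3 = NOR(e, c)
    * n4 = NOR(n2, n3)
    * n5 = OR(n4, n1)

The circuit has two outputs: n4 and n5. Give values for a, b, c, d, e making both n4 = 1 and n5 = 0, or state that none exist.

Across all 32 input combinations, none give both n4 = 1 and n5 = 0.

no solution exists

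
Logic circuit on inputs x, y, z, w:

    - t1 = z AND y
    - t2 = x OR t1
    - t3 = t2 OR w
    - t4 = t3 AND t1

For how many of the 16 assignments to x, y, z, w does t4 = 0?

12

t4 = t3 AND t1 must be 0, so at least one of t3, t1 is 0.
Enumerating the 16 input combinations, 12 give t4 = 0 and 4 give t4 = 1.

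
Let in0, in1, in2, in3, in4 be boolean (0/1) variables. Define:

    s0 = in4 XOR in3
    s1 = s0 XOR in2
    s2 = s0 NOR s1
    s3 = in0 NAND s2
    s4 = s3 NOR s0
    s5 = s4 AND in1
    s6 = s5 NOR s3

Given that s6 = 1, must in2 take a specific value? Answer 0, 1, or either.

0

s6 = s5 NOR s3 must be 1, so both s5 = 0 and s3 = 0.
Every assignment with s6 = 1 has in2 = 0; there are 2 such assignment(s).
  in0=1, in1=0, in2=0, in3=0, in4=0
  in0=1, in1=0, in2=0, in3=1, in4=1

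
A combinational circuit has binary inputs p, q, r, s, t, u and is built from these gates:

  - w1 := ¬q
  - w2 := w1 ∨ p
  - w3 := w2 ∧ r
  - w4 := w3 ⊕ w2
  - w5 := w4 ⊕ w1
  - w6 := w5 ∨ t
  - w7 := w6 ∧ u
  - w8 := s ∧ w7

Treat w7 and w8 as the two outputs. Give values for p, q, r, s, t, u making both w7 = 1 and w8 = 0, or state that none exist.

p=1 q=0 r=1 s=0 t=0 u=1

Check with p=1 q=0 r=1 s=0 t=0 u=1:
w1 = ¬q = ¬0 = 1
w2 = w1 ∨ p = 1 ∨ 1 = 1
w3 = w2 ∧ r = 1 ∧ 1 = 1
w4 = w3 ⊕ w2 = 1 ⊕ 1 = 0
w5 = w4 ⊕ w1 = 0 ⊕ 1 = 1
w6 = w5 ∨ t = 1 ∨ 0 = 1
w7 = w6 ∧ u = 1 ∧ 1 = 1
w8 = s ∧ w7 = 0 ∧ 1 = 0
So w7 = 1 and w8 = 0.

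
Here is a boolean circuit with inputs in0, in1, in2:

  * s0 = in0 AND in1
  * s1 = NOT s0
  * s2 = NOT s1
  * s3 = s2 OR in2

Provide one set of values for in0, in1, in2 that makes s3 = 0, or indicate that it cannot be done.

in0=0, in1=1, in2=0

s3 = s2 OR in2 must be 0, so both s2 = 0 and in2 = 0.
s2 = NOT s1 must be 0, so s1 = 1.
Check with in0=0, in1=1, in2=0:
s0 = in0 AND in1 = 0 AND 1 = 0
s1 = NOT s0 = NOT 0 = 1
s2 = NOT s1 = NOT 1 = 0
s3 = s2 OR in2 = 0 OR 0 = 0
So s3 = 0 as required.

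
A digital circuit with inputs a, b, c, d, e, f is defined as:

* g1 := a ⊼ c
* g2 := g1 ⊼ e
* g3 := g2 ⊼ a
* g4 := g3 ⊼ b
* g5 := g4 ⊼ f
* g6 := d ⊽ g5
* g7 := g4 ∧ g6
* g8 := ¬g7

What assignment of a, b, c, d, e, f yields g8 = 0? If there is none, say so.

a=1 b=0 c=0 d=0 e=0 f=1

g8 = ¬g7 must be 0, so g7 = 1.
g7 = g4 ∧ g6 must be 1, so both g4 = 1 and g6 = 1.
g4 = g3 ⊼ b must be 1, so at least one of g3, b is 0.
Check with a=1 b=0 c=0 d=0 e=0 f=1:
g1 = a ⊼ c = 1 ⊼ 0 = 1
g2 = g1 ⊼ e = 1 ⊼ 0 = 1
g3 = g2 ⊼ a = 1 ⊼ 1 = 0
g4 = g3 ⊼ b = 0 ⊼ 0 = 1
g5 = g4 ⊼ f = 1 ⊼ 1 = 0
g6 = d ⊽ g5 = 0 ⊽ 0 = 1
g7 = g4 ∧ g6 = 1 ∧ 1 = 1
g8 = ¬g7 = ¬1 = 0
So g8 = 0 as required.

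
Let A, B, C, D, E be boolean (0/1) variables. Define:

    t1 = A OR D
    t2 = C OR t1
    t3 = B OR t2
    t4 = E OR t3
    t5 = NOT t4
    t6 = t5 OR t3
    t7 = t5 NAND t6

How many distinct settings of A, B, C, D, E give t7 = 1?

t7 = t5 NAND t6 must be 1, so at least one of t5, t6 is 0.
Enumerating the 32 input combinations, 31 give t7 = 1 and 1 give t7 = 0.

31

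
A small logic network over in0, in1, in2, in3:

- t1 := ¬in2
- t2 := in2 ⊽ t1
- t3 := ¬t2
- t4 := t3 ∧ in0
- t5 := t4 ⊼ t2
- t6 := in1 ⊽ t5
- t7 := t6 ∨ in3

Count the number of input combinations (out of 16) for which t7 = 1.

8

t7 = t6 ∨ in3 must be 1, so at least one of t6, in3 is 1.
Enumerating the 16 input combinations, 8 give t7 = 1 and 8 give t7 = 0.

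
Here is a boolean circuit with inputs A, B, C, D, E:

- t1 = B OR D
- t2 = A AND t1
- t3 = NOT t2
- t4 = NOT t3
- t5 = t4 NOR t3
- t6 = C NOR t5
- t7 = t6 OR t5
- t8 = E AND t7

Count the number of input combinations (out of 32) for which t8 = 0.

t8 = E AND t7 must be 0, so at least one of E, t7 is 0.
Enumerating the 32 input combinations, 24 give t8 = 0 and 8 give t8 = 1.

24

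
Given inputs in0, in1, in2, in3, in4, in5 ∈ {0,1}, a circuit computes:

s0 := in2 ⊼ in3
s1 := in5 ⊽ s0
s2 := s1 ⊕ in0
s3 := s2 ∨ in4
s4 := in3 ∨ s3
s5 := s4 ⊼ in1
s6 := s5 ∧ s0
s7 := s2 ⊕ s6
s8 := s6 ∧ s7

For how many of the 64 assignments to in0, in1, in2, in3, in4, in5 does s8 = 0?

48

s8 = s6 ∧ s7 must be 0, so at least one of s6, s7 is 0.
Enumerating the 64 input combinations, 48 give s8 = 0 and 16 give s8 = 1.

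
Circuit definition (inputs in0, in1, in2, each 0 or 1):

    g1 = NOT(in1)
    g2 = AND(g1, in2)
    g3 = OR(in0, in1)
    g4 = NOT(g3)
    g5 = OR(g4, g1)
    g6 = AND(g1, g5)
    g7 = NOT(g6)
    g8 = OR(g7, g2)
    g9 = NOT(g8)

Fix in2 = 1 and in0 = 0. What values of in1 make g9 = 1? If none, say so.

With in2 = 1 and in0 = 0 fixed, none of the 2 settings of in1 give g9 = 1.
For example, with in1=0:
g1 = NOT(in1) = NOT 0 = 1
g2 = AND(g1, in2) = AND(1, 1) = 1
g3 = OR(in0, in1) = OR(0, 0) = 0
g4 = NOT(g3) = NOT 0 = 1
g5 = OR(g4, g1) = OR(1, 1) = 1
g6 = AND(g1, g5) = AND(1, 1) = 1
g7 = NOT(g6) = NOT 1 = 0
g8 = OR(g7, g2) = OR(0, 1) = 1
g9 = NOT(g8) = NOT 1 = 0
giving g9 = 0 ≠ 1.

no solution exists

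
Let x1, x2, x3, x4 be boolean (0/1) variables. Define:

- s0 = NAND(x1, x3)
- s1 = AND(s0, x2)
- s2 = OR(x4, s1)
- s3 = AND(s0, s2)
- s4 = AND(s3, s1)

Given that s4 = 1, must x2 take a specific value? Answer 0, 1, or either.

1

s4 = AND(s3, s1) must be 1, so both s3 = 1 and s1 = 1.
s3 = AND(s0, s2) must be 1, so both s0 = 1 and s2 = 1.
s1 = AND(s0, x2) must be 1, so both s0 = 1 and x2 = 1.
Every assignment with s4 = 1 has x2 = 1; there are 6 such assignment(s).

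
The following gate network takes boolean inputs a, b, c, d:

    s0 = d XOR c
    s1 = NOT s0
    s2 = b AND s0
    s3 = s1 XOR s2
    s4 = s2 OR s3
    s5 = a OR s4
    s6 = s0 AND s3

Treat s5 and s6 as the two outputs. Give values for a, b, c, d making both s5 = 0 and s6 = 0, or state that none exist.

Check with a=0 b=0 c=1 d=0:
s0 = d XOR c = 0 XOR 1 = 1
s1 = NOT s0 = NOT 1 = 0
s2 = b AND s0 = 0 AND 1 = 0
s3 = s1 XOR s2 = 0 XOR 0 = 0
s4 = s2 OR s3 = 0 OR 0 = 0
s5 = a OR s4 = 0 OR 0 = 0
s6 = s0 AND s3 = 1 AND 0 = 0
So s5 = 0 and s6 = 0.

a=0 b=0 c=1 d=0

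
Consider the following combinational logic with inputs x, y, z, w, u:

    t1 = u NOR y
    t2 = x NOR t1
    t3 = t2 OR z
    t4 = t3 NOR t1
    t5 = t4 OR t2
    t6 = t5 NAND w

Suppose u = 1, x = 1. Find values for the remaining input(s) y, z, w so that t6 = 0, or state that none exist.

y=1, z=0, w=1

Check with u = 1, x = 1 and y=1, z=0, w=1:
t1 = u NOR y = 1 NOR 1 = 0
t2 = x NOR t1 = 1 NOR 0 = 0
t3 = t2 OR z = 0 OR 0 = 0
t4 = t3 NOR t1 = 0 NOR 0 = 1
t5 = t4 OR t2 = 1 OR 0 = 1
t6 = t5 NAND w = 1 NAND 1 = 0
So t6 = 0.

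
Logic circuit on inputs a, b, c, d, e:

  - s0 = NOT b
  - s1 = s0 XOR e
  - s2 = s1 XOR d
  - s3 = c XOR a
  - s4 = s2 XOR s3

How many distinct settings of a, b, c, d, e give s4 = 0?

16

s4 = s2 XOR s3 must be 0, so s2 and s3 are equal.
Enumerating the 32 input combinations, 16 give s4 = 0 and 16 give s4 = 1.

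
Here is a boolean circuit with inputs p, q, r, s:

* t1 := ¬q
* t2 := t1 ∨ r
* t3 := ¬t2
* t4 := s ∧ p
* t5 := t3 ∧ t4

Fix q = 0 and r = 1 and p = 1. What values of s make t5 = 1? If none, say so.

no solution exists

With q = 0 and r = 1 and p = 1 fixed, none of the 2 settings of s give t5 = 1.
For example, with s=0:
t1 = ¬q = ¬0 = 1
t2 = t1 ∨ r = 1 ∨ 1 = 1
t3 = ¬t2 = ¬1 = 0
t4 = s ∧ p = 0 ∧ 1 = 0
t5 = t3 ∧ t4 = 0 ∧ 0 = 0
giving t5 = 0 ≠ 1.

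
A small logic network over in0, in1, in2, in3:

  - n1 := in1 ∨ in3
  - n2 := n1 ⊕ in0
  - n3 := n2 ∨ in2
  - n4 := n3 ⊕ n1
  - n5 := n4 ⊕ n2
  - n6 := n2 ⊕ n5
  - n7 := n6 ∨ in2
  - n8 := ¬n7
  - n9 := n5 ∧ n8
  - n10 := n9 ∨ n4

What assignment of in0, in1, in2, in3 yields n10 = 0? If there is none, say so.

n10 = n9 ∨ n4 must be 0, so both n9 = 0 and n4 = 0.
n9 = n5 ∧ n8 must be 0, so at least one of n5, n8 is 0.
n4 = n3 ⊕ n1 must be 0, so n3 and n1 are equal.
Check with in0=0, in1=1, in2=1, in3=0:
n1 = in1 ∨ in3 = 1 ∨ 0 = 1
n2 = n1 ⊕ in0 = 1 ⊕ 0 = 1
n3 = n2 ∨ in2 = 1 ∨ 1 = 1
n4 = n3 ⊕ n1 = 1 ⊕ 1 = 0
n5 = n4 ⊕ n2 = 0 ⊕ 1 = 1
n6 = n2 ⊕ n5 = 1 ⊕ 1 = 0
n7 = n6 ∨ in2 = 0 ∨ 1 = 1
n8 = ¬n7 = ¬1 = 0
n9 = n5 ∧ n8 = 1 ∧ 0 = 0
n10 = n9 ∨ n4 = 0 ∨ 0 = 0
So n10 = 0 as required.

in0=0, in1=1, in2=1, in3=0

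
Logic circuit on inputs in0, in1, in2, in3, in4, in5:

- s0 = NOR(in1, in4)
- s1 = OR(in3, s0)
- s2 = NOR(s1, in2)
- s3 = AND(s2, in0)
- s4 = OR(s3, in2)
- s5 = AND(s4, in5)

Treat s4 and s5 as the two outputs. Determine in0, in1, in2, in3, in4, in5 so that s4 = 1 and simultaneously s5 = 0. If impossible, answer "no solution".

Check with in0=1, in1=0, in2=0, in3=0, in4=1, in5=0:
s0 = NOR(in1, in4) = NOR(0, 1) = 0
s1 = OR(in3, s0) = OR(0, 0) = 0
s2 = NOR(s1, in2) = NOR(0, 0) = 1
s3 = AND(s2, in0) = AND(1, 1) = 1
s4 = OR(s3, in2) = OR(1, 0) = 1
s5 = AND(s4, in5) = AND(1, 0) = 0
So s4 = 1 and s5 = 0.

in0=1, in1=0, in2=0, in3=0, in4=1, in5=0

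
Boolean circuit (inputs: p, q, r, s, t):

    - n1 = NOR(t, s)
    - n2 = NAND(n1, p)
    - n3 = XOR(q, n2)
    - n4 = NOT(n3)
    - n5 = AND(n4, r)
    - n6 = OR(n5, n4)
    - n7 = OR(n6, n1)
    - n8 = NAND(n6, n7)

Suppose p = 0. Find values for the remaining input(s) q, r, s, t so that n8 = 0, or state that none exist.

q=1 r=1 s=0 t=1

Check with p = 0 and q=1, r=1, s=0, t=1:
n1 = NOR(t, s) = NOR(1, 0) = 0
n2 = NAND(n1, p) = NAND(0, 0) = 1
n3 = XOR(q, n2) = XOR(1, 1) = 0
n4 = NOT(n3) = NOT 0 = 1
n5 = AND(n4, r) = AND(1, 1) = 1
n6 = OR(n5, n4) = OR(1, 1) = 1
n7 = OR(n6, n1) = OR(1, 0) = 1
n8 = NAND(n6, n7) = NAND(1, 1) = 0
So n8 = 0.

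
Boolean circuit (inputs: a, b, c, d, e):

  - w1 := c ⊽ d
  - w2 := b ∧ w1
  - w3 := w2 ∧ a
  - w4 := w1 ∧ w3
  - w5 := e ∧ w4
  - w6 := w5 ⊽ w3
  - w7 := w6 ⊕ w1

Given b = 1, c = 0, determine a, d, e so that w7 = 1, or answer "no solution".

w7 = w6 ⊕ w1 must be 1, so w6 and w1 differ.
Check with b = 1, c = 0 and a=0, d=1, e=0:
w1 = c ⊽ d = 0 ⊽ 1 = 0
w2 = b ∧ w1 = 1 ∧ 0 = 0
w3 = w2 ∧ a = 0 ∧ 0 = 0
w4 = w1 ∧ w3 = 0 ∧ 0 = 0
w5 = e ∧ w4 = 0 ∧ 0 = 0
w6 = w5 ⊽ w3 = 0 ⊽ 0 = 1
w7 = w6 ⊕ w1 = 1 ⊕ 0 = 1
So w7 = 1.

a=0, d=1, e=0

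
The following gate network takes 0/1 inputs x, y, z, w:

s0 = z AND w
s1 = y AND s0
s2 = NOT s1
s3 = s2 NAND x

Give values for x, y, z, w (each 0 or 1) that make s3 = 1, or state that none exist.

s3 = s2 NAND x must be 1, so at least one of s2, x is 0.
Check with x=0, y=1, z=0, w=1:
s0 = z AND w = 0 AND 1 = 0
s1 = y AND s0 = 1 AND 0 = 0
s2 = NOT s1 = NOT 0 = 1
s3 = s2 NAND x = 1 NAND 0 = 1
So s3 = 1 as required.

x=0, y=1, z=0, w=1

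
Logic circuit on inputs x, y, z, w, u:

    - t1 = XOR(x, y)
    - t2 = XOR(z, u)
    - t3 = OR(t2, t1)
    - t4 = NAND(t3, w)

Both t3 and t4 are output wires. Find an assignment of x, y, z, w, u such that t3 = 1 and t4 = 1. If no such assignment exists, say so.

x=1, y=1, z=0, w=0, u=1

Check with x=1, y=1, z=0, w=0, u=1:
t1 = XOR(x, y) = XOR(1, 1) = 0
t2 = XOR(z, u) = XOR(0, 1) = 1
t3 = OR(t2, t1) = OR(1, 0) = 1
t4 = NAND(t3, w) = NAND(1, 0) = 1
So t3 = 1 and t4 = 1.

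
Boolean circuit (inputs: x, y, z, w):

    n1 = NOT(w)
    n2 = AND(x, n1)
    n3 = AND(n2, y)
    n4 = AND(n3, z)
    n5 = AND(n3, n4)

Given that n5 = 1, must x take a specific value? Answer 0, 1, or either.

n5 = AND(n3, n4) must be 1, so both n3 = 1 and n4 = 1.
n3 = AND(n2, y) must be 1, so both n2 = 1 and y = 1.
n4 = AND(n3, z) must be 1, so both n3 = 1 and z = 1.
Every assignment with n5 = 1 has x = 1; there are 1 such assignment(s).
  x=1, y=1, z=1, w=0

1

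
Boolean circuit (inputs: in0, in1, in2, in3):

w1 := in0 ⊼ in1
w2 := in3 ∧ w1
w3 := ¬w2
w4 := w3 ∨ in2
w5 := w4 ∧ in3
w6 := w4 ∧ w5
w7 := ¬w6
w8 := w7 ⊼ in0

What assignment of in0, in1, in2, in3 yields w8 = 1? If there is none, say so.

Check with in0=1, in1=1, in2=1, in3=1:
w1 = in0 ⊼ in1 = 1 ⊼ 1 = 0
w2 = in3 ∧ w1 = 1 ∧ 0 = 0
w3 = ¬w2 = ¬0 = 1
w4 = w3 ∨ in2 = 1 ∨ 1 = 1
w5 = w4 ∧ in3 = 1 ∧ 1 = 1
w6 = w4 ∧ w5 = 1 ∧ 1 = 1
w7 = ¬w6 = ¬1 = 0
w8 = w7 ⊼ in0 = 0 ⊼ 1 = 1
So w8 = 1 as required.

in0=1, in1=1, in2=1, in3=1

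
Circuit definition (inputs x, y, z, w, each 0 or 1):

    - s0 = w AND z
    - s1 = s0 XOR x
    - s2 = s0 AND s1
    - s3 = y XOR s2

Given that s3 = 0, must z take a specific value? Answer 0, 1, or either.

Both values of z occur among assignments with s3 = 0:
  z=0: x=0, y=0, z=0, w=0
  z=1: x=0, y=0, z=1, w=0

either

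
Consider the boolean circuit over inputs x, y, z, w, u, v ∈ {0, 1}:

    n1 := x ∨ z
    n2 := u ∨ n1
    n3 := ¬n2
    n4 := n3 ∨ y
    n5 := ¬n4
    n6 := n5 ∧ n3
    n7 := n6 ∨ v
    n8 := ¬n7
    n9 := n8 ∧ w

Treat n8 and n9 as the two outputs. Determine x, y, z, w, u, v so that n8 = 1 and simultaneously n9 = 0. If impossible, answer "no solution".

Check with x=1, y=1, z=1, w=0, u=0, v=0:
n1 = x ∨ z = 1 ∨ 1 = 1
n2 = u ∨ n1 = 0 ∨ 1 = 1
n3 = ¬n2 = ¬1 = 0
n4 = n3 ∨ y = 0 ∨ 1 = 1
n5 = ¬n4 = ¬1 = 0
n6 = n5 ∧ n3 = 0 ∧ 0 = 0
n7 = n6 ∨ v = 0 ∨ 0 = 0
n8 = ¬n7 = ¬0 = 1
n9 = n8 ∧ w = 1 ∧ 0 = 0
So n8 = 1 and n9 = 0.

x=1, y=1, z=1, w=0, u=0, v=0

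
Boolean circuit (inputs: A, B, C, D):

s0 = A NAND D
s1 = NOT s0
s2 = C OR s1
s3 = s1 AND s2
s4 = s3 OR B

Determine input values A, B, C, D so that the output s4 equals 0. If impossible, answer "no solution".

A=0, B=0, C=1, D=1

s4 = s3 OR B must be 0, so both s3 = 0 and B = 0.
s3 = s1 AND s2 must be 0, so at least one of s1, s2 is 0.
Check with A=0, B=0, C=1, D=1:
s0 = A NAND D = 0 NAND 1 = 1
s1 = NOT s0 = NOT 1 = 0
s2 = C OR s1 = 1 OR 0 = 1
s3 = s1 AND s2 = 0 AND 1 = 0
s4 = s3 OR B = 0 OR 0 = 0
So s4 = 0 as required.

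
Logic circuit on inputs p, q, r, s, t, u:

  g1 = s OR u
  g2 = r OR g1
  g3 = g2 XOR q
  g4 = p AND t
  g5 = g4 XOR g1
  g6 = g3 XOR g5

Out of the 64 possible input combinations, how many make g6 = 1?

g6 = g3 XOR g5 must be 1, so g3 and g5 differ.
Enumerating the 64 input combinations, 32 give g6 = 1 and 32 give g6 = 0.

32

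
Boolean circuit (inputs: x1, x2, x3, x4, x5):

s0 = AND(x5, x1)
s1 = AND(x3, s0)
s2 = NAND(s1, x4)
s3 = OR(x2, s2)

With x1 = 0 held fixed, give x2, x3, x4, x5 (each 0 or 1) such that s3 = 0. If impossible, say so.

no solution exists

With x1 = 0 fixed, none of the 16 settings of x2, x3, x4, x5 give s3 = 0.
For example, with x2=0, x3=0, x4=0, x5=1:
s0 = AND(x5, x1) = AND(1, 0) = 0
s1 = AND(x3, s0) = AND(0, 0) = 0
s2 = NAND(s1, x4) = NAND(0, 0) = 1
s3 = OR(x2, s2) = OR(0, 1) = 1
giving s3 = 1 ≠ 0.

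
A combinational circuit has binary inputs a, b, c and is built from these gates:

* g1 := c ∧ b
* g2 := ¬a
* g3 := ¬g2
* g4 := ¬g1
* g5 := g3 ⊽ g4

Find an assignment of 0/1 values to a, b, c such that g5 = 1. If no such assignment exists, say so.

a=0, b=1, c=1

g5 = g3 ⊽ g4 must be 1, so both g3 = 0 and g4 = 0.
g3 = ¬g2 must be 0, so g2 = 1.
Check with a=0, b=1, c=1:
g1 = c ∧ b = 1 ∧ 1 = 1
g2 = ¬a = ¬0 = 1
g3 = ¬g2 = ¬1 = 0
g4 = ¬g1 = ¬1 = 0
g5 = g3 ⊽ g4 = 0 ⊽ 0 = 1
So g5 = 1 as required.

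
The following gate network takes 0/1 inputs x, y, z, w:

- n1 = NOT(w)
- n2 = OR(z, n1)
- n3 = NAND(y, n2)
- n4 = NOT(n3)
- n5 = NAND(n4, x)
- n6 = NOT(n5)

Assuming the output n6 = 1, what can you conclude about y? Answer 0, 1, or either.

n6 = NOT(n5) must be 1, so n5 = 0.
Every assignment with n6 = 1 has y = 1; there are 3 such assignment(s).
  x=1, y=1, z=0, w=0
  x=1, y=1, z=1, w=0
  x=1, y=1, z=1, w=1

1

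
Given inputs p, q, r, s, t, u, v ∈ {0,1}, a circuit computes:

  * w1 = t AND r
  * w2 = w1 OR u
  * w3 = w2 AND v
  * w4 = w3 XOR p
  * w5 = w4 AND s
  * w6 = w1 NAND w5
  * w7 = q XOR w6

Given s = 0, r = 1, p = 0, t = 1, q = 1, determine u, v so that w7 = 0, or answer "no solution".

u=0, v=0

Check with s = 0, r = 1, p = 0, t = 1, q = 1 and u=0, v=0:
w1 = t AND r = 1 AND 1 = 1
w2 = w1 OR u = 1 OR 0 = 1
w3 = w2 AND v = 1 AND 0 = 0
w4 = w3 XOR p = 0 XOR 0 = 0
w5 = w4 AND s = 0 AND 0 = 0
w6 = w1 NAND w5 = 1 NAND 0 = 1
w7 = q XOR w6 = 1 XOR 1 = 0
So w7 = 0.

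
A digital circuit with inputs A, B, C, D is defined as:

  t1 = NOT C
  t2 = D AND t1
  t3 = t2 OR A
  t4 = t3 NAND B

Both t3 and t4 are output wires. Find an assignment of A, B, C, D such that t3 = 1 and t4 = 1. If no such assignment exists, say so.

A=1, B=0, C=1, D=1

Check with A=1, B=0, C=1, D=1:
t1 = NOT C = NOT 1 = 0
t2 = D AND t1 = 1 AND 0 = 0
t3 = t2 OR A = 0 OR 1 = 1
t4 = t3 NAND B = 1 NAND 0 = 1
So t3 = 1 and t4 = 1.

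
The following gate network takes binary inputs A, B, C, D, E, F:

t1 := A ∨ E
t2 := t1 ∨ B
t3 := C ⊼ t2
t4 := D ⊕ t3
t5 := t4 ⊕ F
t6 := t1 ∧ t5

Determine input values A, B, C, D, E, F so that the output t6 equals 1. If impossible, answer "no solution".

Check with A=1, B=1, C=0, D=0, E=0, F=0:
t1 = A ∨ E = 1 ∨ 0 = 1
t2 = t1 ∨ B = 1 ∨ 1 = 1
t3 = C ⊼ t2 = 0 ⊼ 1 = 1
t4 = D ⊕ t3 = 0 ⊕ 1 = 1
t5 = t4 ⊕ F = 1 ⊕ 0 = 1
t6 = t1 ∧ t5 = 1 ∧ 1 = 1
So t6 = 1 as required.

A=1, B=1, C=0, D=0, E=0, F=0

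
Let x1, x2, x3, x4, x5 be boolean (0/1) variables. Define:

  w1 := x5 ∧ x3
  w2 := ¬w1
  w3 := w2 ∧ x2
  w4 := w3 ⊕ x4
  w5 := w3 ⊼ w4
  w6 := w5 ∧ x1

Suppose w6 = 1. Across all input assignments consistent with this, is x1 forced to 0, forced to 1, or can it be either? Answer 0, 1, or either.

w6 = w5 ∧ x1 must be 1, so both w5 = 1 and x1 = 1.
Every assignment with w6 = 1 has x1 = 1; there are 13 such assignment(s).

1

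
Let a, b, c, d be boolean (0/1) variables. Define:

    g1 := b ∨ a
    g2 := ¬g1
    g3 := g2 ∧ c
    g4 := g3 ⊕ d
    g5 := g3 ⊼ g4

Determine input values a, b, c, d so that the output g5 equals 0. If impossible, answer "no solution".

g5 = g3 ⊼ g4 must be 0, so both g3 = 1 and g4 = 1.
g3 = g2 ∧ c must be 1, so both g2 = 1 and c = 1.
Check with a=0, b=0, c=1, d=0:
g1 = b ∨ a = 0 ∨ 0 = 0
g2 = ¬g1 = ¬0 = 1
g3 = g2 ∧ c = 1 ∧ 1 = 1
g4 = g3 ⊕ d = 1 ⊕ 0 = 1
g5 = g3 ⊼ g4 = 1 ⊼ 1 = 0
So g5 = 0 as required.

a=0, b=0, c=1, d=0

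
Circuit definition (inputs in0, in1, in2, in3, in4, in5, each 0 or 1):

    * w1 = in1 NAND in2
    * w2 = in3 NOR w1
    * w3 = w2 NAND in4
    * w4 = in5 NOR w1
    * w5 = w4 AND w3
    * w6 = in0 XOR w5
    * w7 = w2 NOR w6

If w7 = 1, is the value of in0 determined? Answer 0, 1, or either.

either

Both values of in0 occur among assignments with w7 = 1:
  in0=0: in0=0, in1=0, in2=0, in3=0, in4=0, in5=0
  in0=1: in0=1, in1=1, in2=1, in3=1, in4=0, in5=0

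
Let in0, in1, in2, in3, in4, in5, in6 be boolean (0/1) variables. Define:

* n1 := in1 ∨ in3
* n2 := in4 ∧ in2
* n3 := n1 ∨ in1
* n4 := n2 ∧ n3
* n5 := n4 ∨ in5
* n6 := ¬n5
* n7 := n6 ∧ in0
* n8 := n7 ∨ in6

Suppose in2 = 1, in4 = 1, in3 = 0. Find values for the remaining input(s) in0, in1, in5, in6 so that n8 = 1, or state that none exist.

in0=1 in1=0 in5=1 in6=1

n8 = n7 ∨ in6 must be 1, so at least one of n7, in6 is 1.
Check with in2 = 1, in4 = 1, in3 = 0 and in0=1, in1=0, in5=1, in6=1:
n1 = in1 ∨ in3 = 0 ∨ 0 = 0
n2 = in4 ∧ in2 = 1 ∧ 1 = 1
n3 = n1 ∨ in1 = 0 ∨ 0 = 0
n4 = n2 ∧ n3 = 1 ∧ 0 = 0
n5 = n4 ∨ in5 = 0 ∨ 1 = 1
n6 = ¬n5 = ¬1 = 0
n7 = n6 ∧ in0 = 0 ∧ 1 = 0
n8 = n7 ∨ in6 = 0 ∨ 1 = 1
So n8 = 1.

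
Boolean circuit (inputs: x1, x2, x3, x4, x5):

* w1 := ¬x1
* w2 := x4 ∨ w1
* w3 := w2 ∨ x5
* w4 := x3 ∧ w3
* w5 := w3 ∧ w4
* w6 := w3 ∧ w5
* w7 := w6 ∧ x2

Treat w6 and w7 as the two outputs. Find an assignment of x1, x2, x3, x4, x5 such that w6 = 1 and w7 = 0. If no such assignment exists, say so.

x1=1 x2=0 x3=1 x4=1 x5=1

Check with x1=1 x2=0 x3=1 x4=1 x5=1:
w1 = ¬x1 = ¬1 = 0
w2 = x4 ∨ w1 = 1 ∨ 0 = 1
w3 = w2 ∨ x5 = 1 ∨ 1 = 1
w4 = x3 ∧ w3 = 1 ∧ 1 = 1
w5 = w3 ∧ w4 = 1 ∧ 1 = 1
w6 = w3 ∧ w5 = 1 ∧ 1 = 1
w7 = w6 ∧ x2 = 1 ∧ 0 = 0
So w6 = 1 and w7 = 0.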